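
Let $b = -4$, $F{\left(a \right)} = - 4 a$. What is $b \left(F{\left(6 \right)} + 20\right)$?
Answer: $16$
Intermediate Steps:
$b \left(F{\left(6 \right)} + 20\right) = - 4 \left(\left(-4\right) 6 + 20\right) = - 4 \left(-24 + 20\right) = \left(-4\right) \left(-4\right) = 16$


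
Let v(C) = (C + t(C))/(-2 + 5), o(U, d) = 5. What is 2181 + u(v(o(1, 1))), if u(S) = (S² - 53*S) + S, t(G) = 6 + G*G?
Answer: 1701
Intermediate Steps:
t(G) = 6 + G²
v(C) = 2 + C/3 + C²/3 (v(C) = (C + (6 + C²))/(-2 + 5) = (6 + C + C²)/3 = (6 + C + C²)*(⅓) = 2 + C/3 + C²/3)
u(S) = S² - 52*S
2181 + u(v(o(1, 1))) = 2181 + (2 + (⅓)*5 + (⅓)*5²)*(-52 + (2 + (⅓)*5 + (⅓)*5²)) = 2181 + (2 + 5/3 + (⅓)*25)*(-52 + (2 + 5/3 + (⅓)*25)) = 2181 + (2 + 5/3 + 25/3)*(-52 + (2 + 5/3 + 25/3)) = 2181 + 12*(-52 + 12) = 2181 + 12*(-40) = 2181 - 480 = 1701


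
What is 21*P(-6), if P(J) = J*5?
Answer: -630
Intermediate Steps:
P(J) = 5*J
21*P(-6) = 21*(5*(-6)) = 21*(-30) = -630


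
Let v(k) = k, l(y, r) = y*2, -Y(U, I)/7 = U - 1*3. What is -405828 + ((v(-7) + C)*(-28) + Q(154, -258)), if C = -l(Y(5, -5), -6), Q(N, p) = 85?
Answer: -406331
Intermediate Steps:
Y(U, I) = 21 - 7*U (Y(U, I) = -7*(U - 1*3) = -7*(U - 3) = -7*(-3 + U) = 21 - 7*U)
l(y, r) = 2*y
C = 28 (C = -2*(21 - 7*5) = -2*(21 - 35) = -2*(-14) = -1*(-28) = 28)
-405828 + ((v(-7) + C)*(-28) + Q(154, -258)) = -405828 + ((-7 + 28)*(-28) + 85) = -405828 + (21*(-28) + 85) = -405828 + (-588 + 85) = -405828 - 503 = -406331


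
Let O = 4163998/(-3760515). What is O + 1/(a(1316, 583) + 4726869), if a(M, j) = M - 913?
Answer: -1789486126631/1616088842280 ≈ -1.1073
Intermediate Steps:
a(M, j) = -913 + M
O = -4163998/3760515 (O = 4163998*(-1/3760515) = -4163998/3760515 ≈ -1.1073)
O + 1/(a(1316, 583) + 4726869) = -4163998/3760515 + 1/((-913 + 1316) + 4726869) = -4163998/3760515 + 1/(403 + 4726869) = -4163998/3760515 + 1/4727272 = -1789486126631/1616088842280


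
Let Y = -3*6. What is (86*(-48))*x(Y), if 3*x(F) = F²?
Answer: -445824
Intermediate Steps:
Y = -18
x(F) = F²/3
(86*(-48))*x(Y) = (86*(-48))*((⅓)*(-18)²) = -1376*324 = -4128*108 = -445824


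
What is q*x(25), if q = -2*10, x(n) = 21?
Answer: -420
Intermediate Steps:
q = -20
q*x(25) = -20*21 = -420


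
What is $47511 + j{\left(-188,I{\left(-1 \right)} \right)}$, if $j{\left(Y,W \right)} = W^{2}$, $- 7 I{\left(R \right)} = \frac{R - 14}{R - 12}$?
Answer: $\frac{393438816}{8281} \approx 47511.0$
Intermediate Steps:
$I{\left(R \right)} = - \frac{-14 + R}{7 \left(-12 + R\right)}$ ($I{\left(R \right)} = - \frac{\left(R - 14\right) \frac{1}{R - 12}}{7} = - \frac{\left(-14 + R\right) \frac{1}{-12 + R}}{7} = - \frac{\frac{1}{-12 + R} \left(-14 + R\right)}{7} = - \frac{-14 + R}{7 \left(-12 + R\right)}$)
$47511 + j{\left(-188,I{\left(-1 \right)} \right)} = 47511 + \left(\frac{14 - -1}{7 \left(-12 - 1\right)}\right)^{2} = 47511 + \left(\frac{14 + 1}{7 \left(-13\right)}\right)^{2} = 47511 + \left(\frac{1}{7} \left(- \frac{1}{13}\right) 15\right)^{2} = 47511 + \left(- \frac{15}{91}\right)^{2} = 47511 + \frac{225}{8281} = \frac{393438816}{8281}$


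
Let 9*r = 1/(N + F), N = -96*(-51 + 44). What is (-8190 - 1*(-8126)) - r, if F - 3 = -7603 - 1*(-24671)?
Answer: -10219969/159687 ≈ -64.000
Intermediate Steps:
F = 17071 (F = 3 + (-7603 - 1*(-24671)) = 3 + (-7603 + 24671) = 3 + 17068 = 17071)
N = 672 (N = -96*(-7) = 672)
r = 1/159687 (r = 1/(9*(672 + 17071)) = (⅑)/17743 = (⅑)*(1/17743) = 1/159687 ≈ 6.2622e-6)
(-8190 - 1*(-8126)) - r = (-8190 - 1*(-8126)) - 1*1/159687 = (-8190 + 8126) - 1/159687 = -64 - 1/159687 = -10219969/159687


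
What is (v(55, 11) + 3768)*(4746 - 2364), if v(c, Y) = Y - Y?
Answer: 8975376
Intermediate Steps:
v(c, Y) = 0
(v(55, 11) + 3768)*(4746 - 2364) = (0 + 3768)*(4746 - 2364) = 3768*2382 = 8975376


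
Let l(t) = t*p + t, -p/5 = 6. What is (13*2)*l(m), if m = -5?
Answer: 3770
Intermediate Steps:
p = -30 (p = -5*6 = -30)
l(t) = -29*t (l(t) = t*(-30) + t = -30*t + t = -29*t)
(13*2)*l(m) = (13*2)*(-29*(-5)) = 26*145 = 3770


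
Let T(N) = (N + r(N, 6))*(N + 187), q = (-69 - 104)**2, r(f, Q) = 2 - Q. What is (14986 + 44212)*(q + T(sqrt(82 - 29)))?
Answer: 1730594332 + 10833234*sqrt(53) ≈ 1.8095e+9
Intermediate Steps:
q = 29929 (q = (-173)**2 = 29929)
T(N) = (-4 + N)*(187 + N) (T(N) = (N + (2 - 1*6))*(N + 187) = (N + (2 - 6))*(187 + N) = (N - 4)*(187 + N) = (-4 + N)*(187 + N))
(14986 + 44212)*(q + T(sqrt(82 - 29))) = (14986 + 44212)*(29929 + (-748 + (sqrt(82 - 29))**2 + 183*sqrt(82 - 29))) = 59198*(29929 + (-748 + (sqrt(53))**2 + 183*sqrt(53))) = 59198*(29929 + (-748 + 53 + 183*sqrt(53))) = 59198*(29929 + (-695 + 183*sqrt(53))) = 59198*(29234 + 183*sqrt(53)) = 1730594332 + 10833234*sqrt(53)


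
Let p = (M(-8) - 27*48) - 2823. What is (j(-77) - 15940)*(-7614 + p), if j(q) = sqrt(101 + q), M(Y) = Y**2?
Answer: 186003860 - 23338*sqrt(6) ≈ 1.8595e+8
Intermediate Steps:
p = -4055 (p = ((-8)**2 - 27*48) - 2823 = (64 - 1296) - 2823 = -1232 - 2823 = -4055)
(j(-77) - 15940)*(-7614 + p) = (sqrt(101 - 77) - 15940)*(-7614 - 4055) = (sqrt(24) - 15940)*(-11669) = (2*sqrt(6) - 15940)*(-11669) = (-15940 + 2*sqrt(6))*(-11669) = 186003860 - 23338*sqrt(6)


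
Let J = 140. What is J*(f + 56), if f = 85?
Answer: 19740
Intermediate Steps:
J*(f + 56) = 140*(85 + 56) = 140*141 = 19740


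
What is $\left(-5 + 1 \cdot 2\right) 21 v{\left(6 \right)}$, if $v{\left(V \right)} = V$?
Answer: $-378$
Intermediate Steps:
$\left(-5 + 1 \cdot 2\right) 21 v{\left(6 \right)} = \left(-5 + 1 \cdot 2\right) 21 \cdot 6 = \left(-5 + 2\right) 21 \cdot 6 = \left(-3\right) 21 \cdot 6 = \left(-63\right) 6 = -378$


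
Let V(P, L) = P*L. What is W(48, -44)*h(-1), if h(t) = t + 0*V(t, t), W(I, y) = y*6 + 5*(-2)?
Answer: 274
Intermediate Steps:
V(P, L) = L*P
W(I, y) = -10 + 6*y (W(I, y) = 6*y - 10 = -10 + 6*y)
h(t) = t (h(t) = t + 0*(t*t) = t + 0*t**2 = t + 0 = t)
W(48, -44)*h(-1) = (-10 + 6*(-44))*(-1) = (-10 - 264)*(-1) = -274*(-1) = 274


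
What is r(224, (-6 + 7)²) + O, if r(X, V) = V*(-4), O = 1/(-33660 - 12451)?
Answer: -184445/46111 ≈ -4.0000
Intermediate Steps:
O = -1/46111 (O = 1/(-46111) = -1/46111 ≈ -2.1687e-5)
r(X, V) = -4*V
r(224, (-6 + 7)²) + O = -4*(-6 + 7)² - 1/46111 = -4*1² - 1/46111 = -4*1 - 1/46111 = -4 - 1/46111 = -184445/46111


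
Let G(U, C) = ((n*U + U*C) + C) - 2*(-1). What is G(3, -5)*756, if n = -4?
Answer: -22680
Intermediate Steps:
G(U, C) = 2 + C - 4*U + C*U (G(U, C) = ((-4*U + U*C) + C) - 2*(-1) = ((-4*U + C*U) + C) + 2 = (C - 4*U + C*U) + 2 = 2 + C - 4*U + C*U)
G(3, -5)*756 = (2 - 5 - 4*3 - 5*3)*756 = (2 - 5 - 12 - 15)*756 = -30*756 = -22680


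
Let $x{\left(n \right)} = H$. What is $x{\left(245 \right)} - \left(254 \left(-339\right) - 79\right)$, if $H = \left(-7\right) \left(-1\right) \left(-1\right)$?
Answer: $86178$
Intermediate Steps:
$H = -7$ ($H = 7 \left(-1\right) = -7$)
$x{\left(n \right)} = -7$
$x{\left(245 \right)} - \left(254 \left(-339\right) - 79\right) = -7 - \left(254 \left(-339\right) - 79\right) = -7 - \left(-86106 - 79\right) = -7 - -86185 = -7 + 86185 = 86178$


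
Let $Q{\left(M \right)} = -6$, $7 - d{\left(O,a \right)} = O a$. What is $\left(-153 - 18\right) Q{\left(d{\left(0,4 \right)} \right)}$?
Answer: $1026$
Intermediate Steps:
$d{\left(O,a \right)} = 7 - O a$
$\left(-153 - 18\right) Q{\left(d{\left(0,4 \right)} \right)} = \left(-153 - 18\right) \left(-6\right) = \left(-171\right) \left(-6\right) = 1026$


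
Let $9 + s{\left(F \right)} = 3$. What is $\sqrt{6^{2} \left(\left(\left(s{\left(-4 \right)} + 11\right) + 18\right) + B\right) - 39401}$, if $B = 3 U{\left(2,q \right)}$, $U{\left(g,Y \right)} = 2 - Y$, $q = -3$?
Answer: $i \sqrt{38033} \approx 195.02 i$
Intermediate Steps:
$s{\left(F \right)} = -6$ ($s{\left(F \right)} = -9 + 3 = -6$)
$B = 15$ ($B = 3 \left(2 - -3\right) = 3 \left(2 + 3\right) = 3 \cdot 5 = 15$)
$\sqrt{6^{2} \left(\left(\left(s{\left(-4 \right)} + 11\right) + 18\right) + B\right) - 39401} = \sqrt{6^{2} \left(\left(\left(-6 + 11\right) + 18\right) + 15\right) - 39401} = \sqrt{36 \left(\left(5 + 18\right) + 15\right) - 39401} = \sqrt{36 \left(23 + 15\right) - 39401} = \sqrt{36 \cdot 38 - 39401} = \sqrt{1368 - 39401} = \sqrt{-38033} = i \sqrt{38033}$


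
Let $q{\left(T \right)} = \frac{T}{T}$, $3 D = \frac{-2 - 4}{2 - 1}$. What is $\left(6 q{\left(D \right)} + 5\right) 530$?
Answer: $5830$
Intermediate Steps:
$D = -2$ ($D = \frac{\left(-2 - 4\right) \frac{1}{2 - 1}}{3} = \frac{\left(-6\right) 1^{-1}}{3} = \frac{\left(-6\right) 1}{3} = \frac{1}{3} \left(-6\right) = -2$)
$q{\left(T \right)} = 1$
$\left(6 q{\left(D \right)} + 5\right) 530 = \left(6 \cdot 1 + 5\right) 530 = \left(6 + 5\right) 530 = 11 \cdot 530 = 5830$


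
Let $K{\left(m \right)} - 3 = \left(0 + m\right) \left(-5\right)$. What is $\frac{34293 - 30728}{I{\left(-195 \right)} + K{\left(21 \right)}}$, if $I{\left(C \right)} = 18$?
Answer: $- \frac{3565}{84} \approx -42.44$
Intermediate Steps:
$K{\left(m \right)} = 3 - 5 m$ ($K{\left(m \right)} = 3 + \left(0 + m\right) \left(-5\right) = 3 + m \left(-5\right) = 3 - 5 m$)
$\frac{34293 - 30728}{I{\left(-195 \right)} + K{\left(21 \right)}} = \frac{34293 - 30728}{18 + \left(3 - 105\right)} = \frac{3565}{18 + \left(3 - 105\right)} = \frac{3565}{18 - 102} = \frac{3565}{-84} = 3565 \left(- \frac{1}{84}\right) = - \frac{3565}{84}$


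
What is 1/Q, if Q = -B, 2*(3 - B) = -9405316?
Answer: -1/4702661 ≈ -2.1265e-7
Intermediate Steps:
B = 4702661 (B = 3 - ½*(-9405316) = 3 + 4702658 = 4702661)
Q = -4702661 (Q = -1*4702661 = -4702661)
1/Q = 1/(-4702661) = -1/4702661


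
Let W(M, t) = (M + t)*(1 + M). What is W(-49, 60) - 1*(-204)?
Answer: -324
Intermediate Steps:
W(M, t) = (1 + M)*(M + t)
W(-49, 60) - 1*(-204) = (-49 + 60 + (-49)² - 49*60) - 1*(-204) = (-49 + 60 + 2401 - 2940) + 204 = -528 + 204 = -324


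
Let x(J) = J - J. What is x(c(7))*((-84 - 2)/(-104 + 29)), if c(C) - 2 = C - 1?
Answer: 0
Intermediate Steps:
c(C) = 1 + C (c(C) = 2 + (C - 1) = 2 + (-1 + C) = 1 + C)
x(J) = 0
x(c(7))*((-84 - 2)/(-104 + 29)) = 0*((-84 - 2)/(-104 + 29)) = 0*(-86/(-75)) = 0*(-86*(-1/75)) = 0*(86/75) = 0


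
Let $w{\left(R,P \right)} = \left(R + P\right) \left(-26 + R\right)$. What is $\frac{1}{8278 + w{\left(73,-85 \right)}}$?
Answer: $\frac{1}{7714} \approx 0.00012963$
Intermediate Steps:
$w{\left(R,P \right)} = \left(-26 + R\right) \left(P + R\right)$ ($w{\left(R,P \right)} = \left(P + R\right) \left(-26 + R\right) = \left(-26 + R\right) \left(P + R\right)$)
$\frac{1}{8278 + w{\left(73,-85 \right)}} = \frac{1}{8278 - \left(5893 - 5329\right)} = \frac{1}{8278 + \left(5329 + 2210 - 1898 - 6205\right)} = \frac{1}{8278 - 564} = \frac{1}{7714}$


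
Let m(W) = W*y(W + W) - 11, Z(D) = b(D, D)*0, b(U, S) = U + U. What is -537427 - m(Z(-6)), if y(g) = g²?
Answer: -537416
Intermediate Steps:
b(U, S) = 2*U
Z(D) = 0 (Z(D) = (2*D)*0 = 0)
m(W) = -11 + 4*W³ (m(W) = W*(W + W)² - 11 = W*(2*W)² - 11 = W*(4*W²) - 11 = 4*W³ - 11 = -11 + 4*W³)
-537427 - m(Z(-6)) = -537427 - (-11 + 4*0³) = -537427 - (-11 + 4*0) = -537427 - (-11 + 0) = -537427 - 1*(-11) = -537427 + 11 = -537416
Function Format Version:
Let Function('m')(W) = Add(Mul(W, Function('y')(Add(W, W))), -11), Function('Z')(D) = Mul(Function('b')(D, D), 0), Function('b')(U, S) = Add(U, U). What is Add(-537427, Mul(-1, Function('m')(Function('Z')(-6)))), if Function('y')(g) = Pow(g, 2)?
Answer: -537416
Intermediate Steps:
Function('b')(U, S) = Mul(2, U)
Function('Z')(D) = 0 (Function('Z')(D) = Mul(Mul(2, D), 0) = 0)
Function('m')(W) = Add(-11, Mul(4, Pow(W, 3))) (Function('m')(W) = Add(Mul(W, Pow(Add(W, W), 2)), -11) = Add(Mul(W, Pow(Mul(2, W), 2)), -11) = Add(Mul(W, Mul(4, Pow(W, 2))), -11) = Add(Mul(4, Pow(W, 3)), -11) = Add(-11, Mul(4, Pow(W, 3))))
Add(-537427, Mul(-1, Function('m')(Function('Z')(-6)))) = Add(-537427, Mul(-1, Add(-11, Mul(4, Pow(0, 3))))) = Add(-537427, Mul(-1, Add(-11, Mul(4, 0)))) = Add(-537427, Mul(-1, Add(-11, 0))) = Add(-537427, Mul(-1, -11)) = Add(-537427, 11) = -537416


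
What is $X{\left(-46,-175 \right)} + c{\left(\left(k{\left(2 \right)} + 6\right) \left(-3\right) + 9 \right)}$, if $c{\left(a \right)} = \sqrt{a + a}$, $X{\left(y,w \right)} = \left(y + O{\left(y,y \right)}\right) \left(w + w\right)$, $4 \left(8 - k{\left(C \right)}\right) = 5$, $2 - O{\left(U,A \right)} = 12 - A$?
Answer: $35700 + \frac{3 i \sqrt{26}}{2} \approx 35700.0 + 7.6485 i$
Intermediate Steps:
$O{\left(U,A \right)} = -10 + A$ ($O{\left(U,A \right)} = 2 - \left(12 - A\right) = 2 + \left(-12 + A\right) = -10 + A$)
$k{\left(C \right)} = \frac{27}{4}$ ($k{\left(C \right)} = 8 - \frac{5}{4} = \frac{27}{4}$)
$X{\left(y,w \right)} = 2 w \left(-10 + 2 y\right)$ ($X{\left(y,w \right)} = \left(y + \left(-10 + y\right)\right) \left(w + w\right) = \left(-10 + 2 y\right) 2 w = 2 w \left(-10 + 2 y\right)$)
$c{\left(a \right)} = \sqrt{2} \sqrt{a}$ ($c{\left(a \right)} = \sqrt{2 a} = \sqrt{2} \sqrt{a}$)
$X{\left(-46,-175 \right)} + c{\left(\left(k{\left(2 \right)} + 6\right) \left(-3\right) + 9 \right)} = 4 \left(-175\right) \left(-5 - 46\right) + \sqrt{2} \sqrt{\left(\frac{27}{4} + 6\right) \left(-3\right) + 9} = 4 \left(-175\right) \left(-51\right) + \sqrt{2} \sqrt{\frac{51}{4} \left(-3\right) + 9} = 35700 + \sqrt{2} \sqrt{- \frac{153}{4} + 9} = 35700 + \sqrt{2} \sqrt{- \frac{117}{4}} = 35700 + \sqrt{2} \frac{3 i \sqrt{13}}{2} = 35700 + \frac{3 i \sqrt{26}}{2}$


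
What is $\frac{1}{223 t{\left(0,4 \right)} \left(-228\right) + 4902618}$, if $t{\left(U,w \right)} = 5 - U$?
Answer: $\frac{1}{4648398} \approx 2.1513 \cdot 10^{-7}$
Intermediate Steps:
$\frac{1}{223 t{\left(0,4 \right)} \left(-228\right) + 4902618} = \frac{1}{223 \left(5 - 0\right) \left(-228\right) + 4902618} = \frac{1}{223 \left(5 + 0\right) \left(-228\right) + 4902618} = \frac{1}{223 \cdot 5 \left(-228\right) + 4902618} = \frac{1}{1115 \left(-228\right) + 4902618} = \frac{1}{-254220 + 4902618} = \frac{1}{4648398}$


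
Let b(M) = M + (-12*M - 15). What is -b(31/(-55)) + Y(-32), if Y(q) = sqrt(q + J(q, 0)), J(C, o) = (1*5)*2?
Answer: 44/5 + I*sqrt(22) ≈ 8.8 + 4.6904*I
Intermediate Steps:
b(M) = -15 - 11*M (b(M) = M + (-15 - 12*M) = -15 - 11*M)
J(C, o) = 10 (J(C, o) = 5*2 = 10)
Y(q) = sqrt(10 + q) (Y(q) = sqrt(q + 10) = sqrt(10 + q))
-b(31/(-55)) + Y(-32) = -(-15 - 341/(-55)) + sqrt(10 - 32) = -(-15 - 341*(-1)/55) + sqrt(-22) = -(-15 - 11*(-31/55)) + I*sqrt(22) = -(-15 + 31/5) + I*sqrt(22) = -1*(-44/5) + I*sqrt(22) = 44/5 + I*sqrt(22)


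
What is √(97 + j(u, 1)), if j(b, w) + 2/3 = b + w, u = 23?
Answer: 19*√3/3 ≈ 10.970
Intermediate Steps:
j(b, w) = -⅔ + b + w (j(b, w) = -⅔ + (b + w) = -⅔ + b + w)
√(97 + j(u, 1)) = √(97 + (-⅔ + 23 + 1)) = √(97 + 70/3) = √(361/3) = 19*√3/3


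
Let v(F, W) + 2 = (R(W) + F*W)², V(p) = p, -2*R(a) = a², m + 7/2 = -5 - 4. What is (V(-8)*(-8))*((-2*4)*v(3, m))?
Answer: -6843976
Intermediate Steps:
m = -25/2 (m = -7/2 + (-5 - 4) = -7/2 - 9 = -25/2 ≈ -12.500)
R(a) = -a²/2
v(F, W) = -2 + (-W²/2 + F*W)²
(V(-8)*(-8))*((-2*4)*v(3, m)) = (-8*(-8))*((-2*4)*(-2 + (-25/2)²*(-1*(-25/2) + 2*3)²/4)) = 64*(-8*(-2 + (¼)*(625/4)*(25/2 + 6)²)) = 64*(-8*(-2 + (¼)*(625/4)*(37/2)²)) = 64*(-8*(-2 + (¼)*(625/4)*(1369/4))) = 64*(-8*(-2 + 855625/64)) = 64*(-8*855497/64) = 64*(-855497/8) = -6843976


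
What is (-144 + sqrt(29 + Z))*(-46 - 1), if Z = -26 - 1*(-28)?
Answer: 6768 - 47*sqrt(31) ≈ 6506.3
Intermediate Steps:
Z = 2 (Z = -26 + 28 = 2)
(-144 + sqrt(29 + Z))*(-46 - 1) = (-144 + sqrt(29 + 2))*(-46 - 1) = (-144 + sqrt(31))*(-47) = 6768 - 47*sqrt(31)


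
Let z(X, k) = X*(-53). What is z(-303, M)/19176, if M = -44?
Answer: 5353/6392 ≈ 0.83745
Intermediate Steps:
z(X, k) = -53*X
z(-303, M)/19176 = -53*(-303)/19176 = 16059*(1/19176) = 5353/6392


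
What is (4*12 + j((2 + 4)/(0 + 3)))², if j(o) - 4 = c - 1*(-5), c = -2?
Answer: 3025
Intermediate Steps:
j(o) = 7 (j(o) = 4 + (-2 - 1*(-5)) = 4 + (-2 + 5) = 4 + 3 = 7)
(4*12 + j((2 + 4)/(0 + 3)))² = (4*12 + 7)² = (48 + 7)² = 55² = 3025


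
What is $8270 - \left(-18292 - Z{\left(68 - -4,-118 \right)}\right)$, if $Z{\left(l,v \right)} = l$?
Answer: $26634$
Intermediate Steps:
$8270 - \left(-18292 - Z{\left(68 - -4,-118 \right)}\right) = 8270 - \left(-18292 - \left(68 - -4\right)\right) = 8270 - \left(-18292 - \left(68 + 4\right)\right) = 8270 - \left(-18292 - 72\right) = 8270 - -18364 = 8270 + 18364 = 26634$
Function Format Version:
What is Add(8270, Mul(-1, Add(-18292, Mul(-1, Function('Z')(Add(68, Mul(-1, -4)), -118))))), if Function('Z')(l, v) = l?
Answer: 26634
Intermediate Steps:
Add(8270, Mul(-1, Add(-18292, Mul(-1, Function('Z')(Add(68, Mul(-1, -4)), -118))))) = Add(8270, Mul(-1, Add(-18292, Mul(-1, Add(68, Mul(-1, -4)))))) = Add(8270, Mul(-1, Add(-18292, Mul(-1, Add(68, 4))))) = Add(8270, Mul(-1, Add(-18292, Mul(-1, 72)))) = Add(8270, Mul(-1, Add(-18292, -72))) = Add(8270, Mul(-1, -18364)) = Add(8270, 18364) = 26634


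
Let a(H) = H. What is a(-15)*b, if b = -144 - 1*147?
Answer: 4365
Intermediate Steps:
b = -291 (b = -144 - 147 = -291)
a(-15)*b = -15*(-291) = 4365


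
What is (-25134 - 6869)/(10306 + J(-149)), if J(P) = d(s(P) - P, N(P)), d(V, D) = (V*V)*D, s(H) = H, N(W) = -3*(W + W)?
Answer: -32003/10306 ≈ -3.1053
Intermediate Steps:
N(W) = -6*W
d(V, D) = D*V² (d(V, D) = V²*D = D*V²)
J(P) = 0 (J(P) = (-6*P)*(P - P)² = -6*P*0² = -6*P*0 = 0)
(-25134 - 6869)/(10306 + J(-149)) = (-25134 - 6869)/(10306 + 0) = -32003/10306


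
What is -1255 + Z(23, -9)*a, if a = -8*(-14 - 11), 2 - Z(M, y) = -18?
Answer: 2745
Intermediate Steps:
Z(M, y) = 20 (Z(M, y) = 2 - 1*(-18) = 2 + 18 = 20)
a = 200 (a = -8*(-25) = 200)
-1255 + Z(23, -9)*a = -1255 + 20*200 = -1255 + 4000 = 2745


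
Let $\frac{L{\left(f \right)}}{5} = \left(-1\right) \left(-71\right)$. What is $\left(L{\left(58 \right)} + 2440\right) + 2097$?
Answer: $4892$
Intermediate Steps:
$L{\left(f \right)} = 355$ ($L{\left(f \right)} = 5 \left(\left(-1\right) \left(-71\right)\right) = 5 \cdot 71 = 355$)
$\left(L{\left(58 \right)} + 2440\right) + 2097 = \left(355 + 2440\right) + 2097 = 2795 + 2097 = 4892$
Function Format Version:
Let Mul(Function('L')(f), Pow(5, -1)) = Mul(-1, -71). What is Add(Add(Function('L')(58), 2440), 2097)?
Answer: 4892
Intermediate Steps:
Function('L')(f) = 355 (Function('L')(f) = Mul(5, Mul(-1, -71)) = Mul(5, 71) = 355)
Add(Add(Function('L')(58), 2440), 2097) = Add(Add(355, 2440), 2097) = Add(2795, 2097) = 4892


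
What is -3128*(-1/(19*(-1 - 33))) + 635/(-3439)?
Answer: -17287/3439 ≈ -5.0267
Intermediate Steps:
-3128*(-1/(19*(-1 - 33))) + 635/(-3439) = -3128/((-19*(-34))) + 635*(-1/3439) = -3128/646 - 635/3439 = -3128*1/646 - 635/3439 = -92/19 - 635/3439 = -17287/3439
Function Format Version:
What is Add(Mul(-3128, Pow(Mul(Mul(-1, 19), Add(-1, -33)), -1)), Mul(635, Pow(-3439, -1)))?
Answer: Rational(-17287, 3439) ≈ -5.0267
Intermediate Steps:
Add(Mul(-3128, Pow(Mul(Mul(-1, 19), Add(-1, -33)), -1)), Mul(635, Pow(-3439, -1))) = Add(Mul(-3128, Pow(Mul(-19, -34), -1)), Mul(635, Rational(-1, 3439))) = Add(Mul(-3128, Pow(646, -1)), Rational(-635, 3439)) = Add(Mul(-3128, Rational(1, 646)), Rational(-635, 3439)) = Add(Rational(-92, 19), Rational(-635, 3439)) = Rational(-17287, 3439)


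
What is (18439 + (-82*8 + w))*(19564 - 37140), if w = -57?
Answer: -311552176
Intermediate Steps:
(18439 + (-82*8 + w))*(19564 - 37140) = (18439 + (-82*8 - 57))*(19564 - 37140) = (18439 + (-656 - 57))*(-17576) = (18439 - 713)*(-17576) = 17726*(-17576) = -311552176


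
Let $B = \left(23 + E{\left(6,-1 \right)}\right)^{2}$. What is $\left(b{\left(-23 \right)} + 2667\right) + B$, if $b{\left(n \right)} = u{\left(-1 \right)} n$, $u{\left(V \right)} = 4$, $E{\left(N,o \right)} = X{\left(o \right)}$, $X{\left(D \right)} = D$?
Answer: $3059$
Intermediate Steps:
$E{\left(N,o \right)} = o$
$b{\left(n \right)} = 4 n$
$B = 484$ ($B = \left(23 - 1\right)^{2} = 22^{2} = 484$)
$\left(b{\left(-23 \right)} + 2667\right) + B = \left(4 \left(-23\right) + 2667\right) + 484 = \left(-92 + 2667\right) + 484 = 2575 + 484 = 3059$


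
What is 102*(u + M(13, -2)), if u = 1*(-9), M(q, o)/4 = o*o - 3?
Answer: -510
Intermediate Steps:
M(q, o) = -12 + 4*o² (M(q, o) = 4*(o*o - 3) = 4*(o² - 3) = 4*(-3 + o²) = -12 + 4*o²)
u = -9
102*(u + M(13, -2)) = 102*(-9 + (-12 + 4*(-2)²)) = 102*(-9 + (-12 + 4*4)) = 102*(-9 + (-12 + 16)) = 102*(-9 + 4) = 102*(-5) = -510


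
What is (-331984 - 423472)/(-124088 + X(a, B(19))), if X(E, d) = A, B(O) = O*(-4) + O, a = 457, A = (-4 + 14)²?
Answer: 188864/30997 ≈ 6.0930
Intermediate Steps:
A = 100 (A = 10² = 100)
B(O) = -3*O (B(O) = -4*O + O = -3*O)
X(E, d) = 100
(-331984 - 423472)/(-124088 + X(a, B(19))) = (-331984 - 423472)/(-124088 + 100) = -755456/(-123988) = -755456*(-1/123988) = 188864/30997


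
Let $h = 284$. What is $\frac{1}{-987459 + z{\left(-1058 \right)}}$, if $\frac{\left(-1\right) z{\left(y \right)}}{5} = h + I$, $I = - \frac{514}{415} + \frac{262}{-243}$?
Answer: $- \frac{20169}{19944466919} \approx -1.0113 \cdot 10^{-6}$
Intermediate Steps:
$I = - \frac{233632}{100845}$ ($I = \left(-514\right) \frac{1}{415} + 262 \left(- \frac{1}{243}\right) = - \frac{514}{415} - \frac{262}{243} = - \frac{233632}{100845} \approx -2.3167$)
$z{\left(y \right)} = - \frac{28406348}{20169}$ ($z{\left(y \right)} = - 5 \left(284 - \frac{233632}{100845}\right) = \left(-5\right) \frac{28406348}{100845} = - \frac{28406348}{20169}$)
$\frac{1}{-987459 + z{\left(-1058 \right)}} = \frac{1}{-987459 - \frac{28406348}{20169}} = \frac{1}{- \frac{19944466919}{20169}} = - \frac{20169}{19944466919}$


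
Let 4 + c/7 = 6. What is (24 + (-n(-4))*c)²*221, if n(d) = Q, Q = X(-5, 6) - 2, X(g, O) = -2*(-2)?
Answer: 3536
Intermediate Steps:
c = 14 (c = -28 + 7*6 = -28 + 42 = 14)
X(g, O) = 4
Q = 2 (Q = 4 - 2 = 2)
n(d) = 2
(24 + (-n(-4))*c)²*221 = (24 - 1*2*14)²*221 = (24 - 2*14)²*221 = (24 - 28)²*221 = (-4)²*221 = 16*221 = 3536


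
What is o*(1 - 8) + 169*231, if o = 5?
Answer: 39004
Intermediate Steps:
o*(1 - 8) + 169*231 = 5*(1 - 8) + 169*231 = 5*(-7) + 39039 = -35 + 39039 = 39004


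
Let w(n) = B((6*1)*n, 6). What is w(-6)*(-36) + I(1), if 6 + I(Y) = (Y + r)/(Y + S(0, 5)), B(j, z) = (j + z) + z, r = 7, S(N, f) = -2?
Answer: 850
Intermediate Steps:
B(j, z) = j + 2*z
w(n) = 12 + 6*n (w(n) = (6*1)*n + 2*6 = 6*n + 12 = 12 + 6*n)
I(Y) = -6 + (7 + Y)/(-2 + Y) (I(Y) = -6 + (Y + 7)/(Y - 2) = -6 + (7 + Y)/(-2 + Y))
w(-6)*(-36) + I(1) = (12 + 6*(-6))*(-36) + (19 - 5*1)/(-2 + 1) = (12 - 36)*(-36) + (19 - 5)/(-1) = -24*(-36) - 1*14 = 864 - 14 = 850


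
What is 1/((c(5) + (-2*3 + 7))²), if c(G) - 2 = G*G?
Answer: 1/784 ≈ 0.0012755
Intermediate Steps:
c(G) = 2 + G² (c(G) = 2 + G*G = 2 + G²)
1/((c(5) + (-2*3 + 7))²) = 1/(((2 + 5²) + (-2*3 + 7))²) = 1/(((2 + 25) + (-6 + 7))²) = 1/((27 + 1)²) = 1/(28²) = 1/784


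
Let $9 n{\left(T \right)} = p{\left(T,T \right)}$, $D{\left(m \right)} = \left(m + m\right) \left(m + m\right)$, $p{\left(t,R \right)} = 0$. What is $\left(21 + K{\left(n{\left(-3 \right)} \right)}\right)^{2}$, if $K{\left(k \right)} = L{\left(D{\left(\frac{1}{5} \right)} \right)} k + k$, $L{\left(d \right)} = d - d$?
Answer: $441$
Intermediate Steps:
$D{\left(m \right)} = 4 m^{2}$ ($D{\left(m \right)} = 2 m 2 m = 4 m^{2}$)
$n{\left(T \right)} = 0$ ($n{\left(T \right)} = \frac{1}{9} \cdot 0 = 0$)
$L{\left(d \right)} = 0$
$K{\left(k \right)} = k$ ($K{\left(k \right)} = 0 k + k = 0 + k = k$)
$\left(21 + K{\left(n{\left(-3 \right)} \right)}\right)^{2} = \left(21 + 0\right)^{2} = 21^{2} = 441$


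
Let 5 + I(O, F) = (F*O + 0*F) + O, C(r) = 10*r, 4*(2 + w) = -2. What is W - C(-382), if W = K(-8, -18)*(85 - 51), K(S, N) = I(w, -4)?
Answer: 3905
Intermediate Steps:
w = -5/2 (w = -2 + (¼)*(-2) = -2 - ½ = -5/2 ≈ -2.5000)
I(O, F) = -5 + O + F*O (I(O, F) = -5 + ((F*O + 0*F) + O) = -5 + ((F*O + 0) + O) = -5 + (F*O + O) = -5 + (O + F*O) = -5 + O + F*O)
K(S, N) = 5/2 (K(S, N) = -5 - 5/2 - 4*(-5/2) = -5 - 5/2 + 10 = 5/2)
W = 85 (W = 5*(85 - 51)/2 = (5/2)*34 = 85)
W - C(-382) = 85 - 10*(-382) = 85 - 1*(-3820) = 85 + 3820 = 3905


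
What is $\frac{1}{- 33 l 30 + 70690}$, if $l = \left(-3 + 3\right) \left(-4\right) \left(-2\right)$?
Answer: $\frac{1}{70690} \approx 1.4146 \cdot 10^{-5}$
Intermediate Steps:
$l = 0$ ($l = 0 \left(-4\right) \left(-2\right) = 0 \left(-2\right) = 0$)
$\frac{1}{- 33 l 30 + 70690} = \frac{1}{\left(-33\right) 0 \cdot 30 + 70690} = \frac{1}{0 \cdot 30 + 70690} = \frac{1}{0 + 70690} = \frac{1}{70690}$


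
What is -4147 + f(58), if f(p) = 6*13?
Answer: -4069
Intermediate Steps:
f(p) = 78
-4147 + f(58) = -4147 + 78 = -4069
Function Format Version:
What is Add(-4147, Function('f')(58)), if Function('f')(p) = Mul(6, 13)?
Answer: -4069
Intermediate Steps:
Function('f')(p) = 78
Add(-4147, Function('f')(58)) = Add(-4147, 78) = -4069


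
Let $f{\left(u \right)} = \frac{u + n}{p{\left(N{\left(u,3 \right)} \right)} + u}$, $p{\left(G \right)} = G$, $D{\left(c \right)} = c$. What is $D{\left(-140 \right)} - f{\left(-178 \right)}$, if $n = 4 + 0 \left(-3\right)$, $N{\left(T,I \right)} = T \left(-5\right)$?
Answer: $- \frac{49753}{356} \approx -139.76$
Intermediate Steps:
$N{\left(T,I \right)} = - 5 T$
$n = 4$ ($n = 4 + 0 = 4$)
$f{\left(u \right)} = - \frac{4 + u}{4 u}$ ($f{\left(u \right)} = \frac{u + 4}{- 5 u + u} = \frac{4 + u}{\left(-4\right) u} = \left(4 + u\right) \left(- \frac{1}{4 u}\right) = - \frac{4 + u}{4 u}$)
$D{\left(-140 \right)} - f{\left(-178 \right)} = -140 - \frac{-4 - -178}{4 \left(-178\right)} = -140 - \frac{1}{4} \left(- \frac{1}{178}\right) \left(-4 + 178\right) = -140 - \frac{1}{4} \left(- \frac{1}{178}\right) 174 = -140 - - \frac{87}{356} = -140 + \frac{87}{356} = - \frac{49753}{356}$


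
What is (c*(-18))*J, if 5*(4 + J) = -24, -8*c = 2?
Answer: -198/5 ≈ -39.600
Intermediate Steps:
c = -¼ (c = -⅛*2 = -¼ ≈ -0.25000)
J = -44/5 (J = -4 + (⅕)*(-24) = -4 - 24/5 = -44/5 ≈ -8.8000)
(c*(-18))*J = -¼*(-18)*(-44/5) = (9/2)*(-44/5) = -198/5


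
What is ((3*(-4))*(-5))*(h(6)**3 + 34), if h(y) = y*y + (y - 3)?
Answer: 3561180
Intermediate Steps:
h(y) = -3 + y + y**2 (h(y) = y**2 + (-3 + y) = -3 + y + y**2)
((3*(-4))*(-5))*(h(6)**3 + 34) = ((3*(-4))*(-5))*((-3 + 6 + 6**2)**3 + 34) = (-12*(-5))*((-3 + 6 + 36)**3 + 34) = 60*(39**3 + 34) = 60*(59319 + 34) = 60*59353 = 3561180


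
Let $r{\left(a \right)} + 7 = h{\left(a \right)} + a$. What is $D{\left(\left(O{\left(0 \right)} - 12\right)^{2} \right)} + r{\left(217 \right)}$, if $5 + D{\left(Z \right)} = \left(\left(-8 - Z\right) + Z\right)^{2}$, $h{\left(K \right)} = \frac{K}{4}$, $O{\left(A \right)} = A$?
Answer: $\frac{1293}{4} \approx 323.25$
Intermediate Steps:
$h{\left(K \right)} = \frac{K}{4}$ ($h{\left(K \right)} = K \frac{1}{4} = \frac{K}{4}$)
$r{\left(a \right)} = -7 + \frac{5 a}{4}$ ($r{\left(a \right)} = -7 + \left(\frac{a}{4} + a\right) = -7 + \frac{5 a}{4}$)
$D{\left(Z \right)} = 59$ ($D{\left(Z \right)} = -5 + \left(\left(-8 - Z\right) + Z\right)^{2} = -5 + \left(-8\right)^{2} = -5 + 64 = 59$)
$D{\left(\left(O{\left(0 \right)} - 12\right)^{2} \right)} + r{\left(217 \right)} = 59 + \left(-7 + \frac{5}{4} \cdot 217\right) = 59 + \left(-7 + \frac{1085}{4}\right) = 59 + \frac{1057}{4} = \frac{1293}{4}$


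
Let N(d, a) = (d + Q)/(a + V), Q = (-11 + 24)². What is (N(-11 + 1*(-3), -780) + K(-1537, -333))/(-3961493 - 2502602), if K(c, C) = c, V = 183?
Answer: 917744/3859064715 ≈ 0.00023782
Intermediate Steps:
Q = 169 (Q = 13² = 169)
N(d, a) = (169 + d)/(183 + a) (N(d, a) = (d + 169)/(a + 183) = (169 + d)/(183 + a))
(N(-11 + 1*(-3), -780) + K(-1537, -333))/(-3961493 - 2502602) = ((169 + (-11 + 1*(-3)))/(183 - 780) - 1537)/(-3961493 - 2502602) = ((169 + (-11 - 3))/(-597) - 1537)/(-6464095) = (-(169 - 14)/597 - 1537)*(-1/6464095) = (-1/597*155 - 1537)*(-1/6464095) = (-155/597 - 1537)*(-1/6464095) = -917744/597*(-1/6464095) = 917744/3859064715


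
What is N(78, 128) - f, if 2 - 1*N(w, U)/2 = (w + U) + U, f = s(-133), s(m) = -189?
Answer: -475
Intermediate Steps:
f = -189
N(w, U) = 4 - 4*U - 2*w (N(w, U) = 4 - 2*((w + U) + U) = 4 - 2*((U + w) + U) = 4 - 2*(w + 2*U) = 4 + (-4*U - 2*w) = 4 - 4*U - 2*w)
N(78, 128) - f = (4 - 4*128 - 2*78) - 1*(-189) = (4 - 512 - 156) + 189 = -664 + 189 = -475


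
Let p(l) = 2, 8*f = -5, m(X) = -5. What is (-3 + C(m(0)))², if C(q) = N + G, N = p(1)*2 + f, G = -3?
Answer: 441/64 ≈ 6.8906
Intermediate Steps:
f = -5/8 (f = (⅛)*(-5) = -5/8 ≈ -0.62500)
N = 27/8 (N = 2*2 - 5/8 = 4 - 5/8 = 27/8 ≈ 3.3750)
C(q) = 3/8 (C(q) = 27/8 - 3 = 3/8)
(-3 + C(m(0)))² = (-3 + 3/8)² = (-21/8)² = 441/64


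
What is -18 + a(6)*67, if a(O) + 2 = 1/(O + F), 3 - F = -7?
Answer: -2365/16 ≈ -147.81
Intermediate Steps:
F = 10 (F = 3 - 1*(-7) = 3 + 7 = 10)
a(O) = -2 + 1/(10 + O) (a(O) = -2 + 1/(O + 10) = -2 + 1/(10 + O))
-18 + a(6)*67 = -18 + ((-19 - 2*6)/(10 + 6))*67 = -18 + ((-19 - 12)/16)*67 = -18 + ((1/16)*(-31))*67 = -18 - 31/16*67 = -18 - 2077/16 = -2365/16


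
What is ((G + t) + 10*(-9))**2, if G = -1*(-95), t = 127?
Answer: 17424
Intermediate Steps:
G = 95
((G + t) + 10*(-9))**2 = ((95 + 127) + 10*(-9))**2 = (222 - 90)**2 = 132**2 = 17424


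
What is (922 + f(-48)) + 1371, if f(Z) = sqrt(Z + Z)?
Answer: 2293 + 4*I*sqrt(6) ≈ 2293.0 + 9.798*I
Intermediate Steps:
f(Z) = sqrt(2)*sqrt(Z) (f(Z) = sqrt(2*Z) = sqrt(2)*sqrt(Z))
(922 + f(-48)) + 1371 = (922 + sqrt(2)*sqrt(-48)) + 1371 = (922 + sqrt(2)*(4*I*sqrt(3))) + 1371 = (922 + 4*I*sqrt(6)) + 1371 = 2293 + 4*I*sqrt(6)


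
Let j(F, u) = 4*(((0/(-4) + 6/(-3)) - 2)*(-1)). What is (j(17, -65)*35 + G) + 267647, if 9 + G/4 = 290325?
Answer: 1429471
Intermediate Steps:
G = 1161264 (G = -36 + 4*290325 = -36 + 1161300 = 1161264)
j(F, u) = 16 (j(F, u) = 4*(((0*(-¼) + 6*(-⅓)) - 2)*(-1)) = 4*(((0 - 2) - 2)*(-1)) = 4*((-2 - 2)*(-1)) = 4*(-4*(-1)) = 4*4 = 16)
(j(17, -65)*35 + G) + 267647 = (16*35 + 1161264) + 267647 = (560 + 1161264) + 267647 = 1161824 + 267647 = 1429471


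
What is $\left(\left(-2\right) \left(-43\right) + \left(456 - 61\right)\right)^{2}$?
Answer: $231361$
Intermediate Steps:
$\left(\left(-2\right) \left(-43\right) + \left(456 - 61\right)\right)^{2} = \left(86 + \left(456 - 61\right)\right)^{2} = \left(86 + 395\right)^{2} = 481^{2} = 231361$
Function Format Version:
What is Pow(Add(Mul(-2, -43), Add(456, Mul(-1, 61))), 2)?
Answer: 231361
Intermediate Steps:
Pow(Add(Mul(-2, -43), Add(456, Mul(-1, 61))), 2) = Pow(Add(86, Add(456, -61)), 2) = Pow(Add(86, 395), 2) = Pow(481, 2) = 231361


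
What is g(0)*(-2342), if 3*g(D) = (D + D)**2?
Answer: 0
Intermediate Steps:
g(D) = 4*D**2/3 (g(D) = (D + D)**2/3 = (2*D)**2/3 = (4*D**2)/3 = 4*D**2/3)
g(0)*(-2342) = ((4/3)*0**2)*(-2342) = ((4/3)*0)*(-2342) = 0*(-2342) = 0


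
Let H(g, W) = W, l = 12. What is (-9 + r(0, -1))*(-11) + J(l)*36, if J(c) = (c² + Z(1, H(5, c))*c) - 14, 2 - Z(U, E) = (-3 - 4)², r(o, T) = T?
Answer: -15514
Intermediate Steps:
Z(U, E) = -47 (Z(U, E) = 2 - (-3 - 4)² = 2 - 1*(-7)² = 2 - 1*49 = 2 - 49 = -47)
J(c) = -14 + c² - 47*c (J(c) = (c² - 47*c) - 14 = -14 + c² - 47*c)
(-9 + r(0, -1))*(-11) + J(l)*36 = (-9 - 1)*(-11) + (-14 + 12² - 47*12)*36 = -10*(-11) + (-14 + 144 - 564)*36 = 110 - 434*36 = 110 - 15624 = -15514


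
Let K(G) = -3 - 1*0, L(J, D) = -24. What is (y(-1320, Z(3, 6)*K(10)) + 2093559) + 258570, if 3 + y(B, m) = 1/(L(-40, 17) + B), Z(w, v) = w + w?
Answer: 3161257343/1344 ≈ 2.3521e+6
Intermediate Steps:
Z(w, v) = 2*w
K(G) = -3 (K(G) = -3 + 0 = -3)
y(B, m) = -3 + 1/(-24 + B)
(y(-1320, Z(3, 6)*K(10)) + 2093559) + 258570 = ((73 - 3*(-1320))/(-24 - 1320) + 2093559) + 258570 = ((73 + 3960)/(-1344) + 2093559) + 258570 = (-1/1344*4033 + 2093559) + 258570 = (-4033/1344 + 2093559) + 258570 = 2813739263/1344 + 258570 = 3161257343/1344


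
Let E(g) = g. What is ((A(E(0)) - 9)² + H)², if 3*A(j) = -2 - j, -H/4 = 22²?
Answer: 274995889/81 ≈ 3.3950e+6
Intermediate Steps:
H = -1936 (H = -4*22² = -4*484 = -1936)
A(j) = -⅔ - j/3 (A(j) = (-2 - j)/3 = -⅔ - j/3)
((A(E(0)) - 9)² + H)² = (((-⅔ - ⅓*0) - 9)² - 1936)² = (((-⅔ + 0) - 9)² - 1936)² = ((-⅔ - 9)² - 1936)² = ((-29/3)² - 1936)² = (841/9 - 1936)² = (-16583/9)² = 274995889/81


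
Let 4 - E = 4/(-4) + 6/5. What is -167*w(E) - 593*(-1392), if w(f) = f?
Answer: 4124107/5 ≈ 8.2482e+5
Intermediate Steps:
E = 19/5 (E = 4 - (4/(-4) + 6/5) = 4 - (4*(-1/4) + 6*(1/5)) = 4 - (-1 + 6/5) = 4 - 1*1/5 = 4 - 1/5 = 19/5 ≈ 3.8000)
-167*w(E) - 593*(-1392) = -167*19/5 - 593*(-1392) = -3173/5 + 825456 = 4124107/5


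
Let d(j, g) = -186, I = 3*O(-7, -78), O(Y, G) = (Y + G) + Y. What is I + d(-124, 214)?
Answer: -462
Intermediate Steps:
O(Y, G) = G + 2*Y (O(Y, G) = (G + Y) + Y = G + 2*Y)
I = -276 (I = 3*(-78 + 2*(-7)) = 3*(-78 - 14) = 3*(-92) = -276)
I + d(-124, 214) = -276 - 186 = -462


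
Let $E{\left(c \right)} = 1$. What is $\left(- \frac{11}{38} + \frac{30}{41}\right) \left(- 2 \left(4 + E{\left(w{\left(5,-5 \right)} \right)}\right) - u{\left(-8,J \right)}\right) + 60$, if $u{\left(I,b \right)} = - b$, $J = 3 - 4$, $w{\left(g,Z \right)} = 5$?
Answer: $\frac{85901}{1558} \approx 55.135$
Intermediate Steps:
$J = -1$ ($J = 3 - 4 = -1$)
$\left(- \frac{11}{38} + \frac{30}{41}\right) \left(- 2 \left(4 + E{\left(w{\left(5,-5 \right)} \right)}\right) - u{\left(-8,J \right)}\right) + 60 = \left(- \frac{11}{38} + \frac{30}{41}\right) \left(- 2 \left(4 + 1\right) - \left(-1\right) \left(-1\right)\right) + 60 = \left(\left(-11\right) \frac{1}{38} + 30 \cdot \frac{1}{41}\right) \left(\left(-2\right) 5 - 1\right) + 60 = \left(- \frac{11}{38} + \frac{30}{41}\right) \left(-10 - 1\right) + 60 = \frac{689}{1558} \left(-11\right) + 60 = - \frac{7579}{1558} + 60 = \frac{85901}{1558}$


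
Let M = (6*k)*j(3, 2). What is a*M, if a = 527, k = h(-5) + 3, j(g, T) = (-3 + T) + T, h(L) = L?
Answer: -6324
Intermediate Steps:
j(g, T) = -3 + 2*T
k = -2 (k = -5 + 3 = -2)
M = -12 (M = (6*(-2))*(-3 + 2*2) = -12*(-3 + 4) = -12*1 = -12)
a*M = 527*(-12) = -6324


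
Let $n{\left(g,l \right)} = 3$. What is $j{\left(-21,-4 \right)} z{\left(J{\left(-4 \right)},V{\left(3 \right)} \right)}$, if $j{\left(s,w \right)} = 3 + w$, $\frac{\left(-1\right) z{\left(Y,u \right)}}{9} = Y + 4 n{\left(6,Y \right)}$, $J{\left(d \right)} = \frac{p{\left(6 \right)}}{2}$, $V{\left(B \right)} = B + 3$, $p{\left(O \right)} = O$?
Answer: $135$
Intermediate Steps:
$V{\left(B \right)} = 3 + B$
$J{\left(d \right)} = 3$ ($J{\left(d \right)} = \frac{6}{2} = 6 \cdot \frac{1}{2} = 3$)
$z{\left(Y,u \right)} = -108 - 9 Y$ ($z{\left(Y,u \right)} = - 9 \left(Y + 4 \cdot 3\right) = - 9 \left(Y + 12\right) = - 9 \left(12 + Y\right) = -108 - 9 Y$)
$j{\left(-21,-4 \right)} z{\left(J{\left(-4 \right)},V{\left(3 \right)} \right)} = \left(3 - 4\right) \left(-108 - 27\right) = - (-108 - 27) = \left(-1\right) \left(-135\right) = 135$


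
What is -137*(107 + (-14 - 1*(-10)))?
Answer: -14111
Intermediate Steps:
-137*(107 + (-14 - 1*(-10))) = -137*(107 + (-14 + 10)) = -137*(107 - 4) = -137*103 = -14111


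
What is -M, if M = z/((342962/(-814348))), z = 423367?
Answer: 172384034858/171481 ≈ 1.0053e+6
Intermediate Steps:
M = -172384034858/171481 (M = 423367/((342962/(-814348))) = 423367/((342962*(-1/814348))) = 423367/(-171481/407174) = 423367*(-407174/171481) = -172384034858/171481 ≈ -1.0053e+6)
-M = -1*(-172384034858/171481) = 172384034858/171481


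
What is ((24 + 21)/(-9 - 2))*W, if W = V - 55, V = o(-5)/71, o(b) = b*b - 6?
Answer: 174870/781 ≈ 223.91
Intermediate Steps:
o(b) = -6 + b² (o(b) = b² - 6 = -6 + b²)
V = 19/71 (V = (-6 + (-5)²)/71 = (-6 + 25)*(1/71) = 19*(1/71) = 19/71 ≈ 0.26761)
W = -3886/71 (W = 19/71 - 55 = -3886/71 ≈ -54.732)
((24 + 21)/(-9 - 2))*W = ((24 + 21)/(-9 - 2))*(-3886/71) = (45/(-11))*(-3886/71) = (45*(-1/11))*(-3886/71) = -45/11*(-3886/71) = 174870/781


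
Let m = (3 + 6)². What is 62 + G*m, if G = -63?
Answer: -5041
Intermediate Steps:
m = 81 (m = 9² = 81)
62 + G*m = 62 - 63*81 = 62 - 5103 = -5041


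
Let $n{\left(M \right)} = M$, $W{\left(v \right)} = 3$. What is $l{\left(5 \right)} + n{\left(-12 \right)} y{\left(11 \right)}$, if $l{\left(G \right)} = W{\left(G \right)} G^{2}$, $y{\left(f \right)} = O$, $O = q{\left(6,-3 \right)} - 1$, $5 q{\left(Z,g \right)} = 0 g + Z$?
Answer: $\frac{363}{5} \approx 72.6$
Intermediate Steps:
$q{\left(Z,g \right)} = \frac{Z}{5}$ ($q{\left(Z,g \right)} = \frac{0 g + Z}{5} = \frac{0 + Z}{5} = \frac{Z}{5}$)
$O = \frac{1}{5}$ ($O = \frac{1}{5} \cdot 6 - 1 = \frac{6}{5} - 1 = \frac{1}{5} \approx 0.2$)
$y{\left(f \right)} = \frac{1}{5}$
$l{\left(G \right)} = 3 G^{2}$
$l{\left(5 \right)} + n{\left(-12 \right)} y{\left(11 \right)} = 3 \cdot 5^{2} - \frac{12}{5} = 3 \cdot 25 - \frac{12}{5} = 75 - \frac{12}{5} = \frac{363}{5}$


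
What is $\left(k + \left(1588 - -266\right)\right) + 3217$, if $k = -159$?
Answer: $4912$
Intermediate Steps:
$\left(k + \left(1588 - -266\right)\right) + 3217 = \left(-159 + \left(1588 - -266\right)\right) + 3217 = \left(-159 + \left(1588 + 266\right)\right) + 3217 = \left(-159 + 1854\right) + 3217 = 1695 + 3217 = 4912$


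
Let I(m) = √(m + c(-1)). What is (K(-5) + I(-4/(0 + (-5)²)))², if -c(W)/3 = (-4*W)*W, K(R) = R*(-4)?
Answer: 10296/25 + 16*√74 ≈ 549.48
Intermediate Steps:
K(R) = -4*R
c(W) = 12*W² (c(W) = -3*(-4*W)*W = -(-12)*W² = 12*W²)
I(m) = √(12 + m) (I(m) = √(m + 12*(-1)²) = √(m + 12*1) = √(m + 12) = √(12 + m))
(K(-5) + I(-4/(0 + (-5)²)))² = (-4*(-5) + √(12 - 4/(0 + (-5)²)))² = (20 + √(12 - 4/(0 + 25)))² = (20 + √(12 - 4/25))² = (20 + √(296/25))² = (20 + 2*√74/5)²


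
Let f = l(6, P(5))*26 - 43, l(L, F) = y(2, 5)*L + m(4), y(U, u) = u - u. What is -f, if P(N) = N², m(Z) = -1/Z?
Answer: 99/2 ≈ 49.500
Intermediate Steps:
y(U, u) = 0
l(L, F) = -¼ (l(L, F) = 0*L - 1/4 = 0 - 1*¼ = 0 - ¼ = -¼)
f = -99/2 (f = -¼*26 - 43 = -13/2 - 43 = -99/2 ≈ -49.500)
-f = -1*(-99/2) = 99/2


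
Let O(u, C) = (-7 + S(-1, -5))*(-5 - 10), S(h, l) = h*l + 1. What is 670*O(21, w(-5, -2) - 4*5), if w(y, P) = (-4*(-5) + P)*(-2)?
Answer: 10050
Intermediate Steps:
S(h, l) = 1 + h*l
w(y, P) = -40 - 2*P (w(y, P) = (20 + P)*(-2) = -40 - 2*P)
O(u, C) = 15 (O(u, C) = (-7 + (1 - 1*(-5)))*(-5 - 10) = (-7 + (1 + 5))*(-15) = (-7 + 6)*(-15) = -1*(-15) = 15)
670*O(21, w(-5, -2) - 4*5) = 670*15 = 10050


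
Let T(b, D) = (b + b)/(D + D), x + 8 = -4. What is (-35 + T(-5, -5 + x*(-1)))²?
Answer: 62500/49 ≈ 1275.5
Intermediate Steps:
x = -12 (x = -8 - 4 = -12)
T(b, D) = b/D (T(b, D) = (2*b)/((2*D)) = (2*b)*(1/(2*D)) = b/D)
(-35 + T(-5, -5 + x*(-1)))² = (-35 - 5/(-5 - 12*(-1)))² = (-35 - 5/(-5 + 12))² = (-35 - 5/7)² = (-250/7)² = 62500/49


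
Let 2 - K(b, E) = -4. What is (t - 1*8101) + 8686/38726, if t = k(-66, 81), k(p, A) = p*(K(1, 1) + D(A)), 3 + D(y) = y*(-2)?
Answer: 46340002/19363 ≈ 2393.2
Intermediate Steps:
K(b, E) = 6 (K(b, E) = 2 - 1*(-4) = 2 + 4 = 6)
D(y) = -3 - 2*y (D(y) = -3 + y*(-2) = -3 - 2*y)
k(p, A) = p*(3 - 2*A) (k(p, A) = p*(6 + (-3 - 2*A)) = p*(3 - 2*A))
t = 10494 (t = -66*(3 - 2*81) = -66*(3 - 162) = -66*(-159) = 10494)
(t - 1*8101) + 8686/38726 = (10494 - 1*8101) + 8686/38726 = (10494 - 8101) + 8686*(1/38726) = 2393 + 4343/19363 = 46340002/19363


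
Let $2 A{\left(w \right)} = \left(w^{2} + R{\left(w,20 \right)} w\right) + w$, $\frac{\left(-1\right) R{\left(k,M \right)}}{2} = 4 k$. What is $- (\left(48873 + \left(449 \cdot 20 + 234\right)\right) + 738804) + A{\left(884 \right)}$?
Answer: $-3531545$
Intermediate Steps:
$R{\left(k,M \right)} = - 8 k$ ($R{\left(k,M \right)} = - 2 \cdot 4 k = - 8 k$)
$A{\left(w \right)} = \frac{w}{2} - \frac{7 w^{2}}{2}$ ($A{\left(w \right)} = \frac{\left(w^{2} + - 8 w w\right) + w}{2} = \frac{\left(w^{2} - 8 w^{2}\right) + w}{2} = \frac{- 7 w^{2} + w}{2} = \frac{w - 7 w^{2}}{2} = \frac{w}{2} - \frac{7 w^{2}}{2}$)
$- (\left(48873 + \left(449 \cdot 20 + 234\right)\right) + 738804) + A{\left(884 \right)} = - (\left(48873 + \left(449 \cdot 20 + 234\right)\right) + 738804) + \frac{1}{2} \cdot 884 \left(1 - 6188\right) = - (\left(48873 + \left(8980 + 234\right)\right) + 738804) + \frac{1}{2} \cdot 884 \left(1 - 6188\right) = - (\left(48873 + 9214\right) + 738804) + \frac{1}{2} \cdot 884 \left(-6187\right) = - (58087 + 738804) - 2734654 = \left(-1\right) 796891 - 2734654 = -796891 - 2734654 = -3531545$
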